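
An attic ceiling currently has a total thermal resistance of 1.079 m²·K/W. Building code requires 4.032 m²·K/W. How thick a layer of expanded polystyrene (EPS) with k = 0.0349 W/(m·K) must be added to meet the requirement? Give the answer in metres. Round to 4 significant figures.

ΔR = 4.032 − 1.079 = 2.953 m²·K/W
L = ΔR × k = 2.953 × 0.0349 = 0.10306 m

0.1031 m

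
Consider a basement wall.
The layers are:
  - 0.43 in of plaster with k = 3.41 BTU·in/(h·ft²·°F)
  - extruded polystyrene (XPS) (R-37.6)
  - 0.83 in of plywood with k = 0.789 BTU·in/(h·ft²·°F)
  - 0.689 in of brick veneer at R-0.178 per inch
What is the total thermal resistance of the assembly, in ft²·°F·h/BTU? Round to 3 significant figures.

38.9 ft²·°F·h/BTU

0.43/3.41 = 0.1261
0.83/0.789 = 1.052
0.689 × 0.178 = 0.1226
R_total = 0.1261 + 37.6 + 1.052 + 0.1226 = 38.9 ft²·°F·h/BTU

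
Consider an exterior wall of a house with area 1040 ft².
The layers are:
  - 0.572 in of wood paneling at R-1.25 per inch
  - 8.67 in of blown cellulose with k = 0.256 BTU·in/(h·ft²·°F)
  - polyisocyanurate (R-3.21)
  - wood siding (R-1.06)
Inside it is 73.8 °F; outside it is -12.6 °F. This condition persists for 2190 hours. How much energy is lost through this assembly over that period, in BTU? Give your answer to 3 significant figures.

0.572 × 1.25 = 0.715
8.67/0.256 = 33.87
R_total = 0.715 + 33.87 + 3.21 + 1.06 = 38.85 ft²·°F·h/BTU
Q = 1040 × (73.8 − (-12.6)) / 38.85 = 2313 BTU/h
E = 2313 × 2190 = 5065000 BTU

5060000 BTU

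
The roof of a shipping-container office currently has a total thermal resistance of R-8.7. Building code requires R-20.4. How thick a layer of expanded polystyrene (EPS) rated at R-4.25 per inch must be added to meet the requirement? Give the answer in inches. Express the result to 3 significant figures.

ΔR = 20.4 − 8.7 = 11.7 ft²·°F·h/BTU
L = ΔR / (R/in) = 11.7/4.25 = 2.753 in

2.75 in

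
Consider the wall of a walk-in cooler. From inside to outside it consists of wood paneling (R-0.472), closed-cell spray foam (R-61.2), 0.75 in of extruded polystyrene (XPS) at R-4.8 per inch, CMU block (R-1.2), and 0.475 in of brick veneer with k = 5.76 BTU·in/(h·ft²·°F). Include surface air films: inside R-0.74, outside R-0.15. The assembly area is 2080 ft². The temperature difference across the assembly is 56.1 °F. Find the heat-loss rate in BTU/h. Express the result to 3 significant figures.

1730 BTU/h

0.75 × 4.8 = 3.6
0.475/5.76 = 0.08247
R_total = 0.74 + 0.472 + 61.2 + 3.6 + 1.2 + 0.08247 + 0.15 = 67.44 ft²·°F·h/BTU
Q = A·ΔT/R = 2080 × 56.1 / 67.44 = 1730 BTU/h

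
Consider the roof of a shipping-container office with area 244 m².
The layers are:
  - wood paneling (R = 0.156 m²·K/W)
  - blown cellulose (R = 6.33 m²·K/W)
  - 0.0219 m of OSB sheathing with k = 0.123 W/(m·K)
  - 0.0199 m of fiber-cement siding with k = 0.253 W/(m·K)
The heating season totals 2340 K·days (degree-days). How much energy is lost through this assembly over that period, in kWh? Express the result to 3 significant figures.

0.0219/0.123 = 0.178
0.0199/0.253 = 0.07866
R_total = 0.156 + 6.33 + 0.178 + 0.07866 = 6.743 m²·K/W
E = A × HDD × 24 / R / 1000 = 244 × 2340 × 24 / 6.743 / 1000 = 2032 kWh

2030 kWh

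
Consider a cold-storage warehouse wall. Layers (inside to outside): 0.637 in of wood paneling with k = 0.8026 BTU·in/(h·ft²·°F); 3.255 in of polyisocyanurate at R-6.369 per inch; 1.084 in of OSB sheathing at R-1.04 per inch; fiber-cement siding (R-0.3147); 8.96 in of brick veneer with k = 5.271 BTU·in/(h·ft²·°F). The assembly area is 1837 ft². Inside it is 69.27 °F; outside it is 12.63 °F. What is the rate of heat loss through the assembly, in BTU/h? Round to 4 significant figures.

0.637/0.8026 = 0.79367
3.255 × 6.369 = 20.731
1.084 × 1.04 = 1.1274
8.96/5.271 = 1.6999
R_total = 0.79367 + 20.731 + 1.1274 + 0.3147 + 1.6999 = 24.667 ft²·°F·h/BTU
Q = A·ΔT/R = 1837 × (69.27 − 12.63) / 24.667 = 4218.1 BTU/h

4218 BTU/h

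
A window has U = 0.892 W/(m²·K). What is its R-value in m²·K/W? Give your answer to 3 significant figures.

R = 1/U = 1/0.892 = 1.121

1.12 m²·K/W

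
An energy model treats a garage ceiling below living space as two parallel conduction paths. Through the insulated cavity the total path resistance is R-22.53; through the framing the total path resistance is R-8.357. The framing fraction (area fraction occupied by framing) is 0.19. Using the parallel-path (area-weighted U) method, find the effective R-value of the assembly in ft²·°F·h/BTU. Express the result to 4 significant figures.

17.04 ft²·°F·h/BTU

U_eff = 0.81/22.53 + 0.19/8.357 = 0.035952 + 0.022735 = 0.058687
R_eff = 1/U_eff = 17.039 ft²·°F·h/BTU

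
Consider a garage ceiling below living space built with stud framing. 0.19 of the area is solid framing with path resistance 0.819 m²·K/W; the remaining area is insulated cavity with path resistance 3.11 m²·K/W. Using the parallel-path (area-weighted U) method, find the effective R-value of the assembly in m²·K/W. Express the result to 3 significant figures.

U_eff = 0.81/3.11 + 0.19/0.819 = 0.2605 + 0.232 = 0.4924
R_eff = 1/U_eff = 2.031 m²·K/W

2.03 m²·K/W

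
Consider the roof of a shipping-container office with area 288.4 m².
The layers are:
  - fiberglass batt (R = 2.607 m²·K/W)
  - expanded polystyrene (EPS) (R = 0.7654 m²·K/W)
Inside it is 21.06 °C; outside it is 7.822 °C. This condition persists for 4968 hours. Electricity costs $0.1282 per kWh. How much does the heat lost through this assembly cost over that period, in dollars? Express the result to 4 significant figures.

R_total = 2.607 + 0.7654 = 3.3724 m²·K/W
Q = 288.4 × (21.06 − 7.822) / 3.3724 = 1132.1 W
E = 1132.1 W × 4968 h / 1000 = 5624.2 kWh
Cost = 5624.2 × 0.1282 = $721.02

721.0 dollars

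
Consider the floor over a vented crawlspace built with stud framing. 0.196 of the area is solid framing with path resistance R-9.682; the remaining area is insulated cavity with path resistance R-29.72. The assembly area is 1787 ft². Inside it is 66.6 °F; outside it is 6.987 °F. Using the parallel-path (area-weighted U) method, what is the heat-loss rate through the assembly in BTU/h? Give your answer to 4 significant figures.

5038 BTU/h

U_eff = 0.804/29.72 + 0.196/9.682 = 0.027052 + 0.020244 = 0.047296
R_eff = 1/U_eff = 21.143 ft²·°F·h/BTU
Q = 1787 × (66.6 − 6.987) / 21.143 = 5038.4 BTU/h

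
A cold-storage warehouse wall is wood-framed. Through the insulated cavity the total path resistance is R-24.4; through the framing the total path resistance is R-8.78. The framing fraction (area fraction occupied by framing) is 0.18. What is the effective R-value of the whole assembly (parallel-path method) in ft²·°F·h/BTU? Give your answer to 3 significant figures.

U_eff = 0.82/24.4 + 0.18/8.78 = 0.03361 + 0.0205 = 0.05411
R_eff = 1/U_eff = 18.48 ft²·°F·h/BTU

18.5 ft²·°F·h/BTU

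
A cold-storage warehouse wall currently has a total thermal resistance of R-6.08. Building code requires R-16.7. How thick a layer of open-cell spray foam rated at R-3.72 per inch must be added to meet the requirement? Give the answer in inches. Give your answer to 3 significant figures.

2.85 in

ΔR = 16.7 − 6.08 = 10.62 ft²·°F·h/BTU
L = ΔR / (R/in) = 10.62/3.72 = 2.855 in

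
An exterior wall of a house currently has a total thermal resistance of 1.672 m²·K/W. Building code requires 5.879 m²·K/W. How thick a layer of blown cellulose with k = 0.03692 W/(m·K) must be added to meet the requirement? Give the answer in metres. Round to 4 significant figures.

0.1553 m

ΔR = 5.879 − 1.672 = 4.207 m²·K/W
L = ΔR × k = 4.207 × 0.03692 = 0.15532 m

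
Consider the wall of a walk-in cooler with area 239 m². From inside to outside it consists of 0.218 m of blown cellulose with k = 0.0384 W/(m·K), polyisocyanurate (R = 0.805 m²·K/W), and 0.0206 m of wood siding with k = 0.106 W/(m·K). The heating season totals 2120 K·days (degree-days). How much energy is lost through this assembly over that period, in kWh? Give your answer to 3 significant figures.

1820 kWh

0.218/0.0384 = 5.677
0.0206/0.106 = 0.1943
R_total = 5.677 + 0.805 + 0.1943 = 6.676 m²·K/W
E = A × HDD × 24 / R / 1000 = 239 × 2120 × 24 / 6.676 / 1000 = 1821 kWh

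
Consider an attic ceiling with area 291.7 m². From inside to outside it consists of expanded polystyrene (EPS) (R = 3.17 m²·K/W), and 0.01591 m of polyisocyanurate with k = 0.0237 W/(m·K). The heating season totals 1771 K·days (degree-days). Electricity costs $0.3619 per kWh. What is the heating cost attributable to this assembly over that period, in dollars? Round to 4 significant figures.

1168 dollars

0.01591/0.0237 = 0.67131
R_total = 3.17 + 0.67131 = 3.8413 m²·K/W
E = A × HDD × 24 / R / 1000 = 291.7 × 1771 × 24 / 3.8413 / 1000 = 3227.7 kWh
Cost = 3227.7 × 0.3619 = $1168.1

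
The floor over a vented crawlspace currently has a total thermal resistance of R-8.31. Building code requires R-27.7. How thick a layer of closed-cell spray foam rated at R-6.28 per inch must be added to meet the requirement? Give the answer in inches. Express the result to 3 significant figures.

3.09 in

ΔR = 27.7 − 8.31 = 19.39 ft²·°F·h/BTU
L = ΔR / (R/in) = 19.39/6.28 = 3.088 in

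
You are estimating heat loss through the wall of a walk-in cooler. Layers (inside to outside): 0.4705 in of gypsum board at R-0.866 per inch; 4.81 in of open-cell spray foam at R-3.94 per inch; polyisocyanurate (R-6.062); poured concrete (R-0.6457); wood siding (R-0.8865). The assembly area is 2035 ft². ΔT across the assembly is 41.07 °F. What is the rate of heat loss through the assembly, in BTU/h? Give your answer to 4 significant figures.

0.4705 × 0.866 = 0.40745
4.81 × 3.94 = 18.951
R_total = 0.40745 + 18.951 + 6.062 + 0.6457 + 0.8865 = 26.953 ft²·°F·h/BTU
Q = A·ΔT/R = 2035 × 41.07 / 26.953 = 3100.9 BTU/h

3101 BTU/h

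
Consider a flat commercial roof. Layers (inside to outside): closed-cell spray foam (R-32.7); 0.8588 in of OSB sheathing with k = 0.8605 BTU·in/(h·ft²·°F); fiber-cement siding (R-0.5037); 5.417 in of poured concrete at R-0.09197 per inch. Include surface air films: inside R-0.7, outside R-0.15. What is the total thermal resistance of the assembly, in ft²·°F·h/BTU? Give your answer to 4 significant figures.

35.55 ft²·°F·h/BTU

0.8588/0.8605 = 0.99802
5.417 × 0.09197 = 0.4982
R_total = 0.7 + 32.7 + 0.99802 + 0.5037 + 0.4982 + 0.15 = 35.55 ft²·°F·h/BTU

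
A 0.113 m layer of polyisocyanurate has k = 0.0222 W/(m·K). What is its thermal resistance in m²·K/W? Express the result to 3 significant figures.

5.09 m²·K/W

R = L/k = 0.113/0.0222 = 5.09 m²·K/W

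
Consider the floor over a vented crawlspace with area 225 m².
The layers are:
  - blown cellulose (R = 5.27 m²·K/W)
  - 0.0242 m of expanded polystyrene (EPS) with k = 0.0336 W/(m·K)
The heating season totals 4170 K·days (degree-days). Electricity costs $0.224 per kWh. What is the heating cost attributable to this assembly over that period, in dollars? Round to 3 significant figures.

0.0242/0.0336 = 0.7202
R_total = 5.27 + 0.7202 = 5.99 m²·K/W
E = A × HDD × 24 / R / 1000 = 225 × 4170 × 24 / 5.99 / 1000 = 3759 kWh
Cost = 3759 × 0.224 = $842

842 dollars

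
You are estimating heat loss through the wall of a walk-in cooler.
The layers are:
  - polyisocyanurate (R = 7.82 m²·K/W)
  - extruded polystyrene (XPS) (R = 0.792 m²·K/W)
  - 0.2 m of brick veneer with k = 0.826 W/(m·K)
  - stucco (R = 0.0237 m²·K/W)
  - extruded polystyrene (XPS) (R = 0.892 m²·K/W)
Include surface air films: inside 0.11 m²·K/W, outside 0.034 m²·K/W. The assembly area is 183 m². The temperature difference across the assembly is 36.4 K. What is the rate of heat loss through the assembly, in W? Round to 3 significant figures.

672 W

0.2/0.826 = 0.2421
R_total = 0.11 + 7.82 + 0.792 + 0.2421 + 0.0237 + 0.892 + 0.034 = 9.914 m²·K/W
Q = A·ΔT/R = 183 × 36.4 / 9.914 = 671.9 W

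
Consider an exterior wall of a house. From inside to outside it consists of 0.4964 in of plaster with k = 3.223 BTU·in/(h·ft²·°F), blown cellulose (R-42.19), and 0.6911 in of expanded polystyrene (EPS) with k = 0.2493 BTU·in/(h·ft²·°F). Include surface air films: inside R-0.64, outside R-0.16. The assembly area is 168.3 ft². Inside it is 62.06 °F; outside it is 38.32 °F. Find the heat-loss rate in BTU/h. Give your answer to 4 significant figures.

0.4964/3.223 = 0.15402
0.6911/0.2493 = 2.7722
R_total = 0.64 + 0.15402 + 42.19 + 2.7722 + 0.16 = 45.916 ft²·°F·h/BTU
Q = A·ΔT/R = 168.3 × (62.06 − 38.32) / 45.916 = 87.016 BTU/h

87.02 BTU/h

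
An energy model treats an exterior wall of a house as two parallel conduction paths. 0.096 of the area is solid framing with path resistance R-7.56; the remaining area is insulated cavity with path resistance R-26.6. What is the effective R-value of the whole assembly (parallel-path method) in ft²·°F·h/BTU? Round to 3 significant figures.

21.4 ft²·°F·h/BTU

U_eff = 0.904/26.6 + 0.096/7.56 = 0.03398 + 0.0127 = 0.04668
R_eff = 1/U_eff = 21.42 ft²·°F·h/BTU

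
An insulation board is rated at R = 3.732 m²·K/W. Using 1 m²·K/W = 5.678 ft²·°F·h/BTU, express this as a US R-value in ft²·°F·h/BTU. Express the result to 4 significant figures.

21.19 ft²·°F·h/BTU

R_US = 3.732 × 5.678 = 21.19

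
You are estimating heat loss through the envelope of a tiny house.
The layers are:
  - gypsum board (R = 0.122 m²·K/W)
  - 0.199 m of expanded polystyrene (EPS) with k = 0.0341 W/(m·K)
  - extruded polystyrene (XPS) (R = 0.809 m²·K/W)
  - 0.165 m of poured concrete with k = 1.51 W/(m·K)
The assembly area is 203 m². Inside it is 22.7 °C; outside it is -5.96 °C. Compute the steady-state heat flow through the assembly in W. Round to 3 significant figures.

0.199/0.0341 = 5.836
0.165/1.51 = 0.1093
R_total = 0.122 + 5.836 + 0.809 + 0.1093 = 6.876 m²·K/W
Q = A·ΔT/R = 203 × (22.7 − (-5.96)) / 6.876 = 846.1 W

846 W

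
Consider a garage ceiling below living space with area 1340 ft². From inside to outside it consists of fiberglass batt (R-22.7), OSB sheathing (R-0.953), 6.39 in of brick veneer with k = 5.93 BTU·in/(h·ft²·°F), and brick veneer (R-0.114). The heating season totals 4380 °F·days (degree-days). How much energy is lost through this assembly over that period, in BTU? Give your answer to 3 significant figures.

5670000 BTU

6.39/5.93 = 1.078
R_total = 22.7 + 0.953 + 1.078 + 0.114 = 24.84 ft²·°F·h/BTU
E = A × HDD × 24 / R = 1340 × 4380 × 24 / 24.84 = 5670000 BTU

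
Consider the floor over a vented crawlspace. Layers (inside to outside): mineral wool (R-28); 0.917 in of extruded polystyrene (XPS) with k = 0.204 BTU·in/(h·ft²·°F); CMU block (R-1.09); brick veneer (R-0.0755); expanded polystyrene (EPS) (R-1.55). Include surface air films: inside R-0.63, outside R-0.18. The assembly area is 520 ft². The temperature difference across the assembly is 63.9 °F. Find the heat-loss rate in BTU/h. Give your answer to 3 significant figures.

0.917/0.204 = 4.495
R_total = 0.63 + 28 + 4.495 + 1.09 + 0.0755 + 1.55 + 0.18 = 36.02 ft²·°F·h/BTU
Q = A·ΔT/R = 520 × 63.9 / 36.02 = 922.5 BTU/h

922 BTU/h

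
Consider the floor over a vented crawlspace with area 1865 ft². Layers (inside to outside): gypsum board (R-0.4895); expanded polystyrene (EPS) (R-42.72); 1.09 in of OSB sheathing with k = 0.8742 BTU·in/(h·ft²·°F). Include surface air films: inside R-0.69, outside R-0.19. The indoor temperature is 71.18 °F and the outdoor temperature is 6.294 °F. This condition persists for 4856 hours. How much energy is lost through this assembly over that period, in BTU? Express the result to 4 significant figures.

12960000 BTU

1.09/0.8742 = 1.2469
R_total = 0.69 + 0.4895 + 42.72 + 1.2469 + 0.19 = 45.336 ft²·°F·h/BTU
Q = 1865 × (71.18 − 6.294) / 45.336 = 2669.2 BTU/h
E = 2669.2 × 4856 = 12962000 BTU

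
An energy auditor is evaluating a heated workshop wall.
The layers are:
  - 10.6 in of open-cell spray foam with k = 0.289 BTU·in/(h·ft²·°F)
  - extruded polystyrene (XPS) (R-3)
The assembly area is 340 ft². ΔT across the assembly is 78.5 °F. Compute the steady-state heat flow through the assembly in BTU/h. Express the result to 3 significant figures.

673 BTU/h

10.6/0.289 = 36.68
R_total = 36.68 + 3 = 39.68 ft²·°F·h/BTU
Q = A·ΔT/R = 340 × 78.5 / 39.68 = 672.7 BTU/h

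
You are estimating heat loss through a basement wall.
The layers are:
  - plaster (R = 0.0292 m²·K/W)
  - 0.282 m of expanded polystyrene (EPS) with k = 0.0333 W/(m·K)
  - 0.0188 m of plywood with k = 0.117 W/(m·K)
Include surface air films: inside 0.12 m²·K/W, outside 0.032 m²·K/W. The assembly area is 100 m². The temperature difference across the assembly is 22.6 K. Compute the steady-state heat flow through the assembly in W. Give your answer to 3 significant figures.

257 W

0.282/0.0333 = 8.468
0.0188/0.117 = 0.1607
R_total = 0.12 + 0.0292 + 8.468 + 0.1607 + 0.032 = 8.81 m²·K/W
Q = A·ΔT/R = 100 × 22.6 / 8.81 = 256.5 W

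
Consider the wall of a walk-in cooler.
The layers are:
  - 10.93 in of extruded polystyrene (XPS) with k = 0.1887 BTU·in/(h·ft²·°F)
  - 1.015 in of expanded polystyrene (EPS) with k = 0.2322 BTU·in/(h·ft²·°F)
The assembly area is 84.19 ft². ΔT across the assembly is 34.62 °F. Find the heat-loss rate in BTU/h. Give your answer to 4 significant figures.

46.79 BTU/h

10.93/0.1887 = 57.923
1.015/0.2322 = 4.3712
R_total = 57.923 + 4.3712 = 62.294 ft²·°F·h/BTU
Q = A·ΔT/R = 84.19 × 34.62 / 62.294 = 46.789 BTU/h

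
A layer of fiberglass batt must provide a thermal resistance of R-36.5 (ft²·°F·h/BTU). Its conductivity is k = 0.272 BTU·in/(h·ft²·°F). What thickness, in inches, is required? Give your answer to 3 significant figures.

9.93 in

L = R × k = 36.5 × 0.272 = 9.928 in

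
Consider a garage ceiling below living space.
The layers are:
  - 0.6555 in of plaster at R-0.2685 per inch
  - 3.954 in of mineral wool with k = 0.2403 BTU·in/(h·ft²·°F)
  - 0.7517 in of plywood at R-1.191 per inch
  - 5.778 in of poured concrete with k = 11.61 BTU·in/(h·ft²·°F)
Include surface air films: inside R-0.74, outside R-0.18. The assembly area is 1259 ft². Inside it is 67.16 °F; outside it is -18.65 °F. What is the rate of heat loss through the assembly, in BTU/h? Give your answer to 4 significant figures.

5703 BTU/h

0.6555 × 0.2685 = 0.176
3.954/0.2403 = 16.454
0.7517 × 1.191 = 0.89527
5.778/11.61 = 0.49767
R_total = 0.74 + 0.176 + 16.454 + 0.89527 + 0.49767 + 0.18 = 18.943 ft²·°F·h/BTU
Q = A·ΔT/R = 1259 × (67.16 − (-18.65)) / 18.943 = 5703 BTU/h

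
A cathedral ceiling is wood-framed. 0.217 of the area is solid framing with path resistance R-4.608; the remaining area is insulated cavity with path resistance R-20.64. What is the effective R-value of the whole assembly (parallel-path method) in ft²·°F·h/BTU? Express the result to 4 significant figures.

U_eff = 0.783/20.64 + 0.217/4.608 = 0.037936 + 0.047092 = 0.085028
R_eff = 1/U_eff = 11.761 ft²·°F·h/BTU

11.76 ft²·°F·h/BTU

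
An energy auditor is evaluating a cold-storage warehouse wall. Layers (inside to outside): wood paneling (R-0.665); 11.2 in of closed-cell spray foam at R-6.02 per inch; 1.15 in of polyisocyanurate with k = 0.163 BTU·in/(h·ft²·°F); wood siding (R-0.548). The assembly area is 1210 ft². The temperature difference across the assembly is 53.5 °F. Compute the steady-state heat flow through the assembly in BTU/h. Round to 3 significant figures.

11.2 × 6.02 = 67.42
1.15/0.163 = 7.055
R_total = 0.665 + 67.42 + 7.055 + 0.548 = 75.69 ft²·°F·h/BTU
Q = A·ΔT/R = 1210 × 53.5 / 75.69 = 855.2 BTU/h

855 BTU/h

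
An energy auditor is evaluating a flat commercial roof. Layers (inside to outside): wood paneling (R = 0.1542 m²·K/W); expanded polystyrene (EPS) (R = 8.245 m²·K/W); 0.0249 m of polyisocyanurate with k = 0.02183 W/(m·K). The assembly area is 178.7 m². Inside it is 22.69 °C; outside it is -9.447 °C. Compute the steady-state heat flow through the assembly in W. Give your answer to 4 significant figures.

0.0249/0.02183 = 1.1406
R_total = 0.1542 + 8.245 + 1.1406 = 9.5398 m²·K/W
Q = A·ΔT/R = 178.7 × (22.69 − (-9.447)) / 9.5398 = 601.99 W

602.0 W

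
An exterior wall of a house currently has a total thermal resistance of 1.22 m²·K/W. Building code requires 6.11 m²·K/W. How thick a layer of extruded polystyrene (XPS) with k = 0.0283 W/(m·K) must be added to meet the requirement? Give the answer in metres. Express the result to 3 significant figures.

0.138 m

ΔR = 6.11 − 1.22 = 4.89 m²·K/W
L = ΔR × k = 4.89 × 0.0283 = 0.1384 m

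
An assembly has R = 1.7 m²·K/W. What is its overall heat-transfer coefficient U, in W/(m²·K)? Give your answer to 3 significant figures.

U = 1/R = 1/1.7 = 0.5882

0.588 W/(m²·K)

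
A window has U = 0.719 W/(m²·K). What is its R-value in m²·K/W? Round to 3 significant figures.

R = 1/U = 1/0.719 = 1.391

1.39 m²·K/W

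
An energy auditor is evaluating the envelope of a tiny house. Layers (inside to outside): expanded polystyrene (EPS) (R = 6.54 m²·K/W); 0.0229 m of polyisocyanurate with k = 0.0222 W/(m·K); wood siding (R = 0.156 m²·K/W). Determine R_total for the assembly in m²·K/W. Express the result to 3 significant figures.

7.73 m²·K/W

0.0229/0.0222 = 1.032
R_total = 6.54 + 1.032 + 0.156 = 7.728 m²·K/W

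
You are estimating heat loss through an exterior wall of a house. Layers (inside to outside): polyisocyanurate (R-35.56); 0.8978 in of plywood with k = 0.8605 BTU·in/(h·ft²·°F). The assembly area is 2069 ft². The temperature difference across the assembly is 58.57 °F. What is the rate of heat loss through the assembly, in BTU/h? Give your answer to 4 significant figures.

3311 BTU/h

0.8978/0.8605 = 1.0433
R_total = 35.56 + 1.0433 = 36.603 ft²·°F·h/BTU
Q = A·ΔT/R = 2069 × 58.57 / 36.603 = 3310.7 BTU/h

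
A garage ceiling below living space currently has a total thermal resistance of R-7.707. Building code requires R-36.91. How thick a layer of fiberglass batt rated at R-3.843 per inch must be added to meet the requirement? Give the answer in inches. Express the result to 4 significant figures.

7.599 in

ΔR = 36.91 − 7.707 = 29.203 ft²·°F·h/BTU
L = ΔR / (R/in) = 29.203/3.843 = 7.599 in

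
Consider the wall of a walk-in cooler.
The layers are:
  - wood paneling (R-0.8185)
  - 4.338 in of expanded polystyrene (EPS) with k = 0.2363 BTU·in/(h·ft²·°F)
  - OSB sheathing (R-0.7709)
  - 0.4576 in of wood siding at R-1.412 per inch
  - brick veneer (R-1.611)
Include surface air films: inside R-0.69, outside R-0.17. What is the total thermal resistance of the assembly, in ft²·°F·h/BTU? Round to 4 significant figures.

23.06 ft²·°F·h/BTU

4.338/0.2363 = 18.358
0.4576 × 1.412 = 0.64613
R_total = 0.69 + 0.8185 + 18.358 + 0.7709 + 0.64613 + 1.611 + 0.17 = 23.065 ft²·°F·h/BTU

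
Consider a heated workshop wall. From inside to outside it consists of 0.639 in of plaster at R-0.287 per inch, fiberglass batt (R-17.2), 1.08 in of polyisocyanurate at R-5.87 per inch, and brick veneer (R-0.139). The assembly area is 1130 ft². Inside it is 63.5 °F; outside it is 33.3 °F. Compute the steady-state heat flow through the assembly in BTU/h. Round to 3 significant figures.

0.639 × 0.287 = 0.1834
1.08 × 5.87 = 6.34
R_total = 0.1834 + 17.2 + 6.34 + 0.139 = 23.86 ft²·°F·h/BTU
Q = A·ΔT/R = 1130 × (63.5 − 33.3) / 23.86 = 1430 BTU/h

1430 BTU/h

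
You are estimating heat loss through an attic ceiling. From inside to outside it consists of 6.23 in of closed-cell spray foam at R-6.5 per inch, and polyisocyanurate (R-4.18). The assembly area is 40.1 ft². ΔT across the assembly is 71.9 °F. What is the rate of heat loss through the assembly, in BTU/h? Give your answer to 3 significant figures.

6.23 × 6.5 = 40.5
R_total = 40.5 + 4.18 = 44.68 ft²·°F·h/BTU
Q = A·ΔT/R = 40.1 × 71.9 / 44.68 = 64.54 BTU/h

64.5 BTU/h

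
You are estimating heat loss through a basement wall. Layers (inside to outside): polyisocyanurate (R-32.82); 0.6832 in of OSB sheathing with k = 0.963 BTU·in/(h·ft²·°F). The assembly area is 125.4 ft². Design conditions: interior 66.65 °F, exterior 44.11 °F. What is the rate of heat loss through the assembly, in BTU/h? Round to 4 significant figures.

0.6832/0.963 = 0.70945
R_total = 32.82 + 0.70945 = 33.529 ft²·°F·h/BTU
Q = A·ΔT/R = 125.4 × (66.65 − 44.11) / 33.529 = 84.3 BTU/h

84.30 BTU/h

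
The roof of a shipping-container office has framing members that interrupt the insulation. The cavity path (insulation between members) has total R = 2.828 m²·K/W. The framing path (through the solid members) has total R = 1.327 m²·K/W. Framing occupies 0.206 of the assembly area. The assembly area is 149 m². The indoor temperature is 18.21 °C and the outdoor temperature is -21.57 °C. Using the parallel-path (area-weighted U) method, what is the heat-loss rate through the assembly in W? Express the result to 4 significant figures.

U_eff = 0.794/2.828 + 0.206/1.327 = 0.28076 + 0.15524 = 0.436
R_eff = 1/U_eff = 2.2936 m²·K/W
Q = 149 × (18.21 − (-21.57)) / 2.2936 = 2584.3 W

2584 W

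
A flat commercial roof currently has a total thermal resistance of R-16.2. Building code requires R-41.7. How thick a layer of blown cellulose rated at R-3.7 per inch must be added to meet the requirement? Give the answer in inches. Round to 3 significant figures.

ΔR = 41.7 − 16.2 = 25.5 ft²·°F·h/BTU
L = ΔR / (R/in) = 25.5/3.7 = 6.892 in

6.89 in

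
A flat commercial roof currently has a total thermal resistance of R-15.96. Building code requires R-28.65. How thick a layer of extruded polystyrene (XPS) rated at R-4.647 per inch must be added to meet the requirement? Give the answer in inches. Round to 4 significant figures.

ΔR = 28.65 − 15.96 = 12.69 ft²·°F·h/BTU
L = ΔR / (R/in) = 12.69/4.647 = 2.7308 in

2.731 in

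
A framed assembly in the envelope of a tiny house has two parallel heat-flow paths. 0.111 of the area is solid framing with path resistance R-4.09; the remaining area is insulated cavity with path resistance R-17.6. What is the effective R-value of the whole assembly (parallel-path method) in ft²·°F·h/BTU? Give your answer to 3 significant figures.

12.9 ft²·°F·h/BTU

U_eff = 0.889/17.6 + 0.111/4.09 = 0.05051 + 0.02714 = 0.07765
R_eff = 1/U_eff = 12.88 ft²·°F·h/BTU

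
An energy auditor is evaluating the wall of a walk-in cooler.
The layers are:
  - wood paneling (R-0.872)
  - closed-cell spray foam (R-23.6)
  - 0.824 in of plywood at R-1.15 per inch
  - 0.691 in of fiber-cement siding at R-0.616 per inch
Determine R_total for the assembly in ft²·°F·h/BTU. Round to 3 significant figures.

25.8 ft²·°F·h/BTU

0.824 × 1.15 = 0.9476
0.691 × 0.616 = 0.4257
R_total = 0.872 + 23.6 + 0.9476 + 0.4257 = 25.85 ft²·°F·h/BTU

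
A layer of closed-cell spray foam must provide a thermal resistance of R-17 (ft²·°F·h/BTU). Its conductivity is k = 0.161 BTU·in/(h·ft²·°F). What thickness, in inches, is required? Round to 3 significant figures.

2.74 in

L = R × k = 17 × 0.161 = 2.737 in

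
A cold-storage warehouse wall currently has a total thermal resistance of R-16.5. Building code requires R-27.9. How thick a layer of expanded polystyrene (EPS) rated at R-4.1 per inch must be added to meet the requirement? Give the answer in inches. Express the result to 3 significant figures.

ΔR = 27.9 − 16.5 = 11.4 ft²·°F·h/BTU
L = ΔR / (R/in) = 11.4/4.1 = 2.78 in

2.78 in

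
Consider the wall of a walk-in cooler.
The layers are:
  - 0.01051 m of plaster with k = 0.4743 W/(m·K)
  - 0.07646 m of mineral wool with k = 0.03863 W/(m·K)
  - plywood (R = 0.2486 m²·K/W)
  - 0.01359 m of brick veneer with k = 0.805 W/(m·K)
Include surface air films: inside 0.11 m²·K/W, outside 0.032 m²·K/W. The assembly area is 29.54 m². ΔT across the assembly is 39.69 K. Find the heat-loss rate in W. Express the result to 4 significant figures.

486.7 W

0.01051/0.4743 = 0.022159
0.07646/0.03863 = 1.9793
0.01359/0.805 = 0.016882
R_total = 0.11 + 0.022159 + 1.9793 + 0.2486 + 0.016882 + 0.032 = 2.4089 m²·K/W
Q = A·ΔT/R = 29.54 × 39.69 / 2.4089 = 486.71 W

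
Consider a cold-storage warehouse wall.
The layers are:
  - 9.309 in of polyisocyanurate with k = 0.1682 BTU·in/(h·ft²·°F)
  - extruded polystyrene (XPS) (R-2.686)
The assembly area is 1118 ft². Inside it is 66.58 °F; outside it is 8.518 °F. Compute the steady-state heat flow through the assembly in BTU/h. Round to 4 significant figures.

1119 BTU/h

9.309/0.1682 = 55.345
R_total = 55.345 + 2.686 = 58.031 ft²·°F·h/BTU
Q = A·ΔT/R = 1118 × (66.58 − 8.518) / 58.031 = 1118.6 BTU/h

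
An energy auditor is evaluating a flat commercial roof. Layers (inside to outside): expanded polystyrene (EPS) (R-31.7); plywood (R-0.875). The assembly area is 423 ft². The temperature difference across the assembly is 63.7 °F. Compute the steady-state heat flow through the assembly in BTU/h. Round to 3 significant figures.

R_total = 31.7 + 0.875 = 32.58 ft²·°F·h/BTU
Q = A·ΔT/R = 423 × 63.7 / 32.58 = 827.2 BTU/h

827 BTU/h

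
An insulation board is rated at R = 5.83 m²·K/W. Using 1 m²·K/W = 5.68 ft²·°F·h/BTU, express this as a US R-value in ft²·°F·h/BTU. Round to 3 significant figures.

R_US = 5.83 × 5.68 = 33.11

33.1 ft²·°F·h/BTU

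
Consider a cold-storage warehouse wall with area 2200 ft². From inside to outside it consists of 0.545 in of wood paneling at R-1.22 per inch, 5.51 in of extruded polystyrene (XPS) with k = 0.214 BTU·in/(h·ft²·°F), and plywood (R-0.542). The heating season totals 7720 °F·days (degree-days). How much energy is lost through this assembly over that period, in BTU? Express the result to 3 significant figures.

15100000 BTU

0.545 × 1.22 = 0.6649
5.51/0.214 = 25.75
R_total = 0.6649 + 25.75 + 0.542 = 26.95 ft²·°F·h/BTU
E = A × HDD × 24 / R = 2200 × 7720 × 24 / 26.95 = 15120000 BTU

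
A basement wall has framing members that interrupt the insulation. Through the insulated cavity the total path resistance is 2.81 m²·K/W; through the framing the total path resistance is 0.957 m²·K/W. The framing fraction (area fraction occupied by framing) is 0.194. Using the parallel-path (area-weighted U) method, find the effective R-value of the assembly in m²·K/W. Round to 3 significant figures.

2.04 m²·K/W

U_eff = 0.806/2.81 + 0.194/0.957 = 0.2868 + 0.2027 = 0.4895
R_eff = 1/U_eff = 2.043 m²·K/W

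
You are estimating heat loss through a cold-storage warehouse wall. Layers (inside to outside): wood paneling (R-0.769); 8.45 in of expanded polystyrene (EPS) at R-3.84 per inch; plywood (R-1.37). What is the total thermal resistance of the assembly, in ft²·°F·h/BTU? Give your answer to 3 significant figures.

8.45 × 3.84 = 32.45
R_total = 0.769 + 32.45 + 1.37 = 34.59 ft²·°F·h/BTU

34.6 ft²·°F·h/BTU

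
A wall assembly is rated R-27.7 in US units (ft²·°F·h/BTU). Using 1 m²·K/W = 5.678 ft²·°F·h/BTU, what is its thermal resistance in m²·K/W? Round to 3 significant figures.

R_SI = 27.7/5.678 = 4.878

4.88 m²·K/W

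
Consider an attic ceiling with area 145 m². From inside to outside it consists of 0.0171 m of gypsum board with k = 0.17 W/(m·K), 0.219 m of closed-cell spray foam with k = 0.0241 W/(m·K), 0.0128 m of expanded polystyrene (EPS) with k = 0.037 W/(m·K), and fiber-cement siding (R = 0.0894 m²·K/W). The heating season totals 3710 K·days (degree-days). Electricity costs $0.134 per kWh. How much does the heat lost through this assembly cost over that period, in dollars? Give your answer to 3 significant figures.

0.0171/0.17 = 0.1006
0.219/0.0241 = 9.087
0.0128/0.037 = 0.3459
R_total = 0.1006 + 9.087 + 0.3459 + 0.0894 = 9.623 m²·K/W
E = A × HDD × 24 / R / 1000 = 145 × 3710 × 24 / 9.623 / 1000 = 1342 kWh
Cost = 1342 × 0.134 = $179.8

180 dollars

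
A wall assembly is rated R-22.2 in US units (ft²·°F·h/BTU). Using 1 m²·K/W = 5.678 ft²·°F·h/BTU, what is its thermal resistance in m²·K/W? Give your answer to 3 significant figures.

R_SI = 22.2/5.678 = 3.91

3.91 m²·K/W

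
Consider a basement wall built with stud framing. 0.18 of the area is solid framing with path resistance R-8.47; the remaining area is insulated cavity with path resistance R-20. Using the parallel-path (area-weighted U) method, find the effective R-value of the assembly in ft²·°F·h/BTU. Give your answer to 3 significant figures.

16.1 ft²·°F·h/BTU

U_eff = 0.82/20 + 0.18/8.47 = 0.041 + 0.02125 = 0.06225
R_eff = 1/U_eff = 16.06 ft²·°F·h/BTU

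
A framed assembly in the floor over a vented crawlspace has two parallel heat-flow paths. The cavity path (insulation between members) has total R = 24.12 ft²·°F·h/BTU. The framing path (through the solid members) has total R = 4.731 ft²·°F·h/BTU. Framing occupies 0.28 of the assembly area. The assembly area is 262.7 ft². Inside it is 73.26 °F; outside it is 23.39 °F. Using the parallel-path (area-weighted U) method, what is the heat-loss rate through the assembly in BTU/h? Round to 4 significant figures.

U_eff = 0.72/24.12 + 0.28/4.731 = 0.029851 + 0.059184 = 0.089035
R_eff = 1/U_eff = 11.232 ft²·°F·h/BTU
Q = 262.7 × (73.26 − 23.39) / 11.232 = 1166.4 BTU/h

1166 BTU/h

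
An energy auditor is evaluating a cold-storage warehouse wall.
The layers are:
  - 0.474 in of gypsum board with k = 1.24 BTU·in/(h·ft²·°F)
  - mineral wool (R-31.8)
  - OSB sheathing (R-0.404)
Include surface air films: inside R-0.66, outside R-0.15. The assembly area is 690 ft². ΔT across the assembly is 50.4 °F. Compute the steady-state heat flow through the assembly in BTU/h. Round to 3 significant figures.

0.474/1.24 = 0.3823
R_total = 0.66 + 0.3823 + 31.8 + 0.404 + 0.15 = 33.4 ft²·°F·h/BTU
Q = A·ΔT/R = 690 × 50.4 / 33.4 = 1041 BTU/h

1040 BTU/h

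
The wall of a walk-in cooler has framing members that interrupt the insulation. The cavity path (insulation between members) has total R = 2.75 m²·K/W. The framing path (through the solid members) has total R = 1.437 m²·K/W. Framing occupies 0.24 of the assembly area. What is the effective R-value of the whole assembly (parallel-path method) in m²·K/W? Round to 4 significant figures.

U_eff = 0.76/2.75 + 0.24/1.437 = 0.27636 + 0.16701 = 0.44338
R_eff = 1/U_eff = 2.2554 m²·K/W

2.255 m²·K/W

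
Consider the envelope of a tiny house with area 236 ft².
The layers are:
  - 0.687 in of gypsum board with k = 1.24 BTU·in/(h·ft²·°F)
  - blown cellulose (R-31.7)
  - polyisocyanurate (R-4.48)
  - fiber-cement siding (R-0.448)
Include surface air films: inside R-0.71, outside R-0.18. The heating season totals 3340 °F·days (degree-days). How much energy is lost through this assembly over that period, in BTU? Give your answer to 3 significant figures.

0.687/1.24 = 0.554
R_total = 0.71 + 0.554 + 31.7 + 4.48 + 0.448 + 0.18 = 38.07 ft²·°F·h/BTU
E = A × HDD × 24 / R = 236 × 3340 × 24 / 38.07 = 496900 BTU

497000 BTU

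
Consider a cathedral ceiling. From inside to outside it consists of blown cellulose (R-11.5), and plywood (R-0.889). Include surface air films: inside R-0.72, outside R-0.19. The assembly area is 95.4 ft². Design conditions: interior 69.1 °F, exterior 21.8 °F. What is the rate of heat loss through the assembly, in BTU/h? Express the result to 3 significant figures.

R_total = 0.72 + 11.5 + 0.889 + 0.19 = 13.3 ft²·°F·h/BTU
Q = A·ΔT/R = 95.4 × (69.1 − 21.8) / 13.3 = 339.3 BTU/h

339 BTU/h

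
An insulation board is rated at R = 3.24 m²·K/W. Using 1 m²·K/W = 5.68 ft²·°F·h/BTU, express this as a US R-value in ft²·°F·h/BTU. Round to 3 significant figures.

R_US = 3.24 × 5.68 = 18.4

18.4 ft²·°F·h/BTU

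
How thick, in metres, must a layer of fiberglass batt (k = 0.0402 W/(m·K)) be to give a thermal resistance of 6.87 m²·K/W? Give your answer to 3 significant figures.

0.276 m

L = R·k = 6.87 × 0.0402 = 0.2762 m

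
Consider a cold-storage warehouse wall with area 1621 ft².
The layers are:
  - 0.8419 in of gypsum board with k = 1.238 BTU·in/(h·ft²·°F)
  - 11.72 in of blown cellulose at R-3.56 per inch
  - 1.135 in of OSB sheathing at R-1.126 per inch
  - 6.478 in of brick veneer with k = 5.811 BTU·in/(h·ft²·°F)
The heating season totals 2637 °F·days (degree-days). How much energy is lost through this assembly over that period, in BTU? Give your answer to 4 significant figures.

2290000 BTU

0.8419/1.238 = 0.68005
11.72 × 3.56 = 41.723
1.135 × 1.126 = 1.278
6.478/5.811 = 1.1148
R_total = 0.68005 + 41.723 + 1.278 + 1.1148 = 44.796 ft²·°F·h/BTU
E = A × HDD × 24 / R = 1621 × 2637 × 24 / 44.796 = 2290200 BTU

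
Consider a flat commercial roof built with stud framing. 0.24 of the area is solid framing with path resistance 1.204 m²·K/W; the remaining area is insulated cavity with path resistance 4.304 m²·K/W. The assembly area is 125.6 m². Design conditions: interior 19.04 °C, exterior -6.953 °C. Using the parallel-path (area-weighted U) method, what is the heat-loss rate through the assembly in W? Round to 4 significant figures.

U_eff = 0.76/4.304 + 0.24/1.204 = 0.17658 + 0.19934 = 0.37592
R_eff = 1/U_eff = 2.6602 m²·K/W
Q = 125.6 × (19.04 − (-6.953)) / 2.6602 = 1227.3 W

1227 W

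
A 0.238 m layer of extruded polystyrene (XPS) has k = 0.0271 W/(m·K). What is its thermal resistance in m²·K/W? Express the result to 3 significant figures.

R = L/k = 0.238/0.0271 = 8.782 m²·K/W

8.78 m²·K/W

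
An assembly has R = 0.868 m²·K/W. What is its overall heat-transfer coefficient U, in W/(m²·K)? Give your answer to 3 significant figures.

U = 1/R = 1/0.868 = 1.152

1.15 W/(m²·K)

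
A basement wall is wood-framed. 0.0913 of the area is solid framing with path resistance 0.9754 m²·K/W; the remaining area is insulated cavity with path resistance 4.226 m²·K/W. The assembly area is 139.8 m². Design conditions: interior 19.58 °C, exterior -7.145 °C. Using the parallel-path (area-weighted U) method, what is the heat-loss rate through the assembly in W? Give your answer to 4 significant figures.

U_eff = 0.9087/4.226 + 0.0913/0.9754 = 0.21503 + 0.093603 = 0.30863
R_eff = 1/U_eff = 3.2401 m²·K/W
Q = 139.8 × (19.58 − (-7.145)) / 3.2401 = 1153.1 W

1153 W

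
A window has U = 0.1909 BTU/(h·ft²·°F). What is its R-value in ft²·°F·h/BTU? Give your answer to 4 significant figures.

R = 1/U = 1/0.1909 = 5.2383

5.238 ft²·°F·h/BTU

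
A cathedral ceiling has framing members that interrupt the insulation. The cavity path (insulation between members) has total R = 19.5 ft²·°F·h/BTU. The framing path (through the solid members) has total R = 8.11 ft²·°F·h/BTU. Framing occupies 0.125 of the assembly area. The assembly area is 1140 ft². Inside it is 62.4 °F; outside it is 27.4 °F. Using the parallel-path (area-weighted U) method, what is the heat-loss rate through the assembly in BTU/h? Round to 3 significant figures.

2410 BTU/h

U_eff = 0.875/19.5 + 0.125/8.11 = 0.04487 + 0.01541 = 0.06028
R_eff = 1/U_eff = 16.59 ft²·°F·h/BTU
Q = 1140 × (62.4 − 27.4) / 16.59 = 2405 BTU/h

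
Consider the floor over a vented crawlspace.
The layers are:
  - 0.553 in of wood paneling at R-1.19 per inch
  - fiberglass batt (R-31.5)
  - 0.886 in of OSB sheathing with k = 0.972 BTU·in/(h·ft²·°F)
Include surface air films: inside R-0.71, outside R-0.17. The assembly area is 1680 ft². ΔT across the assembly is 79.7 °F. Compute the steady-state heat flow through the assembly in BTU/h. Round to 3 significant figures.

0.553 × 1.19 = 0.6581
0.886/0.972 = 0.9115
R_total = 0.71 + 0.6581 + 31.5 + 0.9115 + 0.17 = 33.95 ft²·°F·h/BTU
Q = A·ΔT/R = 1680 × 79.7 / 33.95 = 3944 BTU/h

3940 BTU/h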